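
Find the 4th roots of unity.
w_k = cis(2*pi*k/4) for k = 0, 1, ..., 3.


The 4th roots of unity are cis(360k/4°) for k=0..3
Angle step = 360/4 = 90°
Primitive root: cis(90°)
Primitive root = 0 + 1.0000i

4 roots at angles: 0°, 90°, 180°, 270°


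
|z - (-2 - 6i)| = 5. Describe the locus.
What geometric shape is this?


|z - z0| = r is a circle with center z0 and radius r.
Center = (-2, -6), radius = 5

Circle with center (-2, -6) and radius 5


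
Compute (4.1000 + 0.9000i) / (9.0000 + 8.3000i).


Conjugate of z2 = 9.0000 - 8.3000i
Numerator: (4.1000 + 0.9000i)(9.0000 - 8.3000i) = 44.3700 - 25.9300i
Denominator: 9^2 + 8.3^2 = 149.89
Result = (44.3700 - 25.9300i)/149.89

0.2960 - 0.1730i


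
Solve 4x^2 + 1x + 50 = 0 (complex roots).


disc = 1^2 - 4*4*50 = 1 - 800 = -799
sqrt(|disc|) = sqrt(799) = 28.2666
Real part = -1/(2*4) = -0.1250
Imag part = 28.2666/(2*4) = 3.5333

-0.1250 ± 3.5333i


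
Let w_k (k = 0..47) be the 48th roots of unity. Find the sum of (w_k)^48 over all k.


The roots are w_k = w^k with w = e^(2*pi*i/48), and (w^k)^48 = (w^48)^k.
So S = 1 + u + u^2 + ... + u^(47) with u = w^48.
48 = 1*48 + 0, so 48 is a multiple of 48 and u = (w^48)^1 = 1.
Every one of the 48 terms equals 1: S = 48

S = 48


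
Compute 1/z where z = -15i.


|z|^2 = 0+225 = 225
1/z = (0 + 15i)/225

1/z = 0 + 0.0667i


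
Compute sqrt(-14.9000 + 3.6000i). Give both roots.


|z| = sqrt(222.01+12.96) = 15.3287
sqrt((|z|+a)/2) = sqrt((15.3287+(-14.9))/2) = sqrt(0.2144) = 0.4630
sqrt((|z|-a)/2) = sqrt((15.3287-(-14.9))/2) = sqrt(15.1144) = 3.8877

±(0.4630 + 3.8877i) i.e. 0.4630 + 3.8877i and -0.4630 - 3.8877i


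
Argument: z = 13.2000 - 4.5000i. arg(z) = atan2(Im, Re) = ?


Re = 13.2, Im = -4.5
arg = atan2(-4.5, 13.2) = -18.8247 degrees

arg(z) = -18.8247 degrees


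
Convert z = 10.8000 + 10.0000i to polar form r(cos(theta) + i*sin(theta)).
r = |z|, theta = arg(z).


r = sqrt(116.64+100) = sqrt(216.64) = 14.7187
theta = atan2(10, 10.8) = 42.7974 degrees

r = 14.7187, theta = 42.7974 degrees


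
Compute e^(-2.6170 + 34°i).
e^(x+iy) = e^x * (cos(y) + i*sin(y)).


e^-2.6170 = 0.0730
cos(34°) = 0.829
sin(34°) = 0.5592
Real = 0.0730*0.829 = 0.0605
Imag = 0.0730*0.5592 = 0.0408

0.0605 + 0.0408i


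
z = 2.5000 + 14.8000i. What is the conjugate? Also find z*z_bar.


z_bar = 2.5000 - 14.8000i
z*z_bar = 2.5^2 + 14.8^2 = 6.25 + 219.04 = 225.29

z_bar = 2.5000 - 14.8000i, z*z_bar = 225.29


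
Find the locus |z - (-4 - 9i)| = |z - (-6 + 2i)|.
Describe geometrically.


Equal distances means the locus is the perpendicular bisector of z1 and z2.
Midpoint = ((-4+(-6))/2, (-9+2)/2) = (-5.0000, -3.5000)

Perpendicular bisector through (-5.0000, -3.5000)


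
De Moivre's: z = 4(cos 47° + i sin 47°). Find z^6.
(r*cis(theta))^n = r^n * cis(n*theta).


r^6 = 4^6 = 4096
n*theta = 6*47° = 282° = 282° (mod 360)
a = 4096*cos(282°) = 851.6063
b = 4096*sin(282°) = -4006.4926

4096 cis(282°) = 851.6063 - 4006.4926i


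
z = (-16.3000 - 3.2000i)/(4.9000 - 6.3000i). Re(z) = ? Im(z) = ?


Multiply by conjugate: (-16.3000 - 3.2000i)(4.9000 + 6.3000i) / (4.9^2 + (-6.3)^2)
Numerator real = -16.3*4.9 - (3.2)*(-6.3) = -59.71
Numerator imag = -3.2*4.9 - (-16.3)*(-6.3) = -118.37
Denominator = 63.7
Re(z) = -59.71/63.7 = -0.9374
Im(z) = -118.37/63.7 = -1.8582

Re(z) = -0.9374, Im(z) = -1.8582


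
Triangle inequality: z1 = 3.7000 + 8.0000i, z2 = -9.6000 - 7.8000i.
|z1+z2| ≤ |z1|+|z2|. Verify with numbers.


|z1| = sqrt(3.7^2 + 8^2) = sqrt(77.69) = 8.8142
|z2| = sqrt((-9.6)^2 + (-7.8)^2) = sqrt(153) = 12.3693
z1+z2 = -5.9000 + 0.2000i
|z1+z2| = sqrt(34.85) = 5.9034
|z1|+|z2| = 8.8142 + 12.3693 = 21.1835

|z1+z2| = 5.9034 ≤ |z1|+|z2| = 21.1835 (verified)


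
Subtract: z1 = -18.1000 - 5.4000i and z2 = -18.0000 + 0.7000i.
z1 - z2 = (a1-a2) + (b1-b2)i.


Real: -18.1 + 18 = -0.1
Imag: -5.4 - 0.7 = -6.1

-0.1000 - 6.1000i


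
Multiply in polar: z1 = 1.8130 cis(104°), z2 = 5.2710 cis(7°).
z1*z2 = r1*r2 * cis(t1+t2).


r = 1.8130 * 5.2710 = 9.5563
theta = 104° + 7° = 111° = 111° (mod 360)

9.5563 cis(111°)


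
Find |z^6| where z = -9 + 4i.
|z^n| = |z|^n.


|z| = sqrt(81+16) = sqrt(97) = 9.8489
|z^6| = |z|^6 = (sqrt(97))^6 = 97^3 = 912673

|z^6| = 912673


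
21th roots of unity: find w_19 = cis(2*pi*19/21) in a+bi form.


Angle = 360*19/21 = 325.7143°
a = cos(325.7143°) = 0.8262
b = sin(325.7143°) = -0.5633

0.8262 - 0.5633i


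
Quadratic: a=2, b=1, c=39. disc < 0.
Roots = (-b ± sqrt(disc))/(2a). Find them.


disc = 1^2 - 4*2*39 = 1 - 312 = -311
sqrt(|disc|) = sqrt(311) = 17.6352
Real part = -1/(2*2) = -0.2500
Imag part = 17.6352/(2*2) = 4.4088

-0.2500 ± 4.4088i


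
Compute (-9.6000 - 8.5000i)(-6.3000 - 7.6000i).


Real = -9.6*(-6.3) - (-8.5)*(-7.6) = 60.48 - 64.6 = -4.12
Imag = -9.6*(-7.6) - (6.3)*(-8.5) = 72.96 + 53.55 = 126.51

-4.1200 + 126.5100i


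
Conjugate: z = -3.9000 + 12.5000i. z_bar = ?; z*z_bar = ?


z_bar = -3.9000 - 12.5000i
z*z_bar = (-3.9)^2 + 12.5^2 = 15.21 + 156.25 = 171.46

z_bar = -3.9000 - 12.5000i, z*z_bar = 171.46


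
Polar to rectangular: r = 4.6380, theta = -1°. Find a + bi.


a = 4.6380*cos(-1°) = 4.6380*0.99985 = 4.6373
b = 4.6380*sin(-1°) = 4.6380*(-0.01745) = -0.0809

4.6373 - 0.0809i


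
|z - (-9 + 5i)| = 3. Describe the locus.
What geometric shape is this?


|z - z0| = r is a circle with center z0 and radius r.
Center = (-9, 5), radius = 3

Circle with center (-9, 5) and radius 3


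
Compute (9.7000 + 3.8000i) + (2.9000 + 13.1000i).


Real: 9.7 + 2.9 = 12.6
Imag: 3.8 + 13.1 = 16.9

12.6000 + 16.9000i


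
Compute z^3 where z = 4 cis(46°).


r^3 = 4^3 = 64
n*theta = 3*46° = 138° = 138° (mod 360)
a = 64*cos(138°) = -47.5613
b = 64*sin(138°) = 42.8244

64 cis(138°) = -47.5613 + 42.8244i


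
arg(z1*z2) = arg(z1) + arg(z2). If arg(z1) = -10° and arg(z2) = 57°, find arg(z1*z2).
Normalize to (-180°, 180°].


arg(z1*z2) = -10° + 57° = 47°
Normalized to (-180°, 180°]: 47°

47°


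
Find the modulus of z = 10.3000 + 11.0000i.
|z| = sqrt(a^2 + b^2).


|z| = sqrt(10.3^2 + 11^2) = sqrt(106.09 + 121) = sqrt(227.09) = 15.0695

|z| = 15.0695


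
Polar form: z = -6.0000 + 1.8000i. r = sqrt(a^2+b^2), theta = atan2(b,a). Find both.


r = sqrt(36+3.24) = sqrt(39.24) = 6.2642
theta = atan2(1.8, -6) = 163.3008 degrees

r = 6.2642, theta = 163.3008 degrees


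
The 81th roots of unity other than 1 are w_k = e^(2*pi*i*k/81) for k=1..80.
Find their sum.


With w = e^(2*pi*i/81), all 81 of the 81th roots of unity w^0 = 1, w, ..., w^(80) sum to 0: 1 + w + ... + w^(80) = (1 - w^81)/(1 - w) = 0 since w^81 = 1, w ≠ 1.
Removing the root 1: w + w^2 + ... + w^(80) = 0 - 1 = -1

Sum = -1


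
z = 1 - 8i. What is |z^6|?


|z| = sqrt(1+64) = sqrt(65) = 8.0623
|z^6| = |z|^6 = (sqrt(65))^6 = 65^3 = 274625

|z^6| = 274625


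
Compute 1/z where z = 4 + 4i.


|z|^2 = 16+16 = 32
1/z = (4 - 4i)/32

1/z = 0.1250 - 0.1250i


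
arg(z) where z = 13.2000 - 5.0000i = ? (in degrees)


Re = 13.2, Im = -5
arg = atan2(-5, 13.2) = -20.7461 degrees

arg(z) = -20.7461 degrees


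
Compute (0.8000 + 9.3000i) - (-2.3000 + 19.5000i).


Real: 0.8 + 2.3 = 3.1
Imag: 9.3 - 19.5 = -10.2

3.1000 - 10.2000i


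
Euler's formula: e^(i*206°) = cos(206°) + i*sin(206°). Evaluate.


cos(206°) = -0.8988
sin(206°) = -0.4384

e^(i*206°) = -0.8988 - 0.4384i


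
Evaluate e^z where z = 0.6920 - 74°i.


e^0.6920 = 1.9977
cos(-74°) = 0.2756
sin(-74°) = -0.96126
Real = 1.9977*0.2756 = 0.5506
Imag = 1.9977*(-0.96126) = -1.9203

0.5506 - 1.9203i


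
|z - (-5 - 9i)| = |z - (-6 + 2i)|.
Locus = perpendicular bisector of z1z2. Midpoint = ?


Equal distances means the locus is the perpendicular bisector of z1 and z2.
Midpoint = ((-5+(-6))/2, (-9+2)/2) = (-5.5000, -3.5000)

Perpendicular bisector through (-5.5000, -3.5000)


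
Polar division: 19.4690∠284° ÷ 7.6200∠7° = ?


r = 19.4690 / 7.6200 = 2.5550
theta = 284° - 7° = 277° = 277° (mod 360)

2.5550 cis(277°)


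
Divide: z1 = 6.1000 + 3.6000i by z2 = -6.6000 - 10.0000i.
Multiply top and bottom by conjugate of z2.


Conjugate of z2 = -6.6000 + 10.0000i
Numerator: (6.1000 + 3.6000i)(-6.6000 + 10.0000i) = -76.2600 + 37.2400i
Denominator: (-6.6)^2 + (-10)^2 = 143.56
Result = (-76.2600 + 37.2400i)/143.56

-0.5312 + 0.2594i


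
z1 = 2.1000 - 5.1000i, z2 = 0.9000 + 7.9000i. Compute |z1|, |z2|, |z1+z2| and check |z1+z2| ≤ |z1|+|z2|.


|z1| = sqrt(2.1^2 + (-5.1)^2) = sqrt(30.42) = 5.5154
|z2| = sqrt(0.9^2 + 7.9^2) = sqrt(63.22) = 7.9511
z1+z2 = 3.0000 + 2.8000i
|z1+z2| = sqrt(16.84) = 4.1037
|z1|+|z2| = 5.5154 + 7.9511 = 13.4665

|z1+z2| = 4.1037 ≤ |z1|+|z2| = 13.4665 (verified)


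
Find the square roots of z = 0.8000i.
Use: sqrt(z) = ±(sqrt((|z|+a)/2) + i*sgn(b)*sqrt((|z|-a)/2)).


|z| = sqrt(0+0.64) = 0.8000
sqrt((|z|+a)/2) = sqrt((0.8000+0)/2) = sqrt(0.4000) = 0.6325
sqrt((|z|-a)/2) = sqrt((0.8000-0)/2) = sqrt(0.4000) = 0.6325

±(0.6325 + 0.6325i) i.e. 0.6325 + 0.6325i and -0.6325 - 0.6325i


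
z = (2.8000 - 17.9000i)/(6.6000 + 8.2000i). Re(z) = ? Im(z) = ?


Multiply by conjugate: (2.8000 - 17.9000i)(6.6000 - 8.2000i) / (6.6^2 + 8.2^2)
Numerator real = 2.8*6.6 - (17.9)*8.2 = -128.3
Numerator imag = -17.9*6.6 - 2.8*8.2 = -141.1
Denominator = 110.8
Re(z) = -128.3/110.8 = -1.1579
Im(z) = -141.1/110.8 = -1.2735

Re(z) = -1.1579, Im(z) = -1.2735


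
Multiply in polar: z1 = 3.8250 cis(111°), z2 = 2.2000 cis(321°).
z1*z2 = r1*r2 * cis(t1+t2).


r = 3.8250 * 2.2000 = 8.4150
theta = 111° + 321° = 432° = 72° (mod 360)

8.4150 cis(72°)


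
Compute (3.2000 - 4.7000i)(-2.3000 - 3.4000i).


Real = 3.2*(-2.3) - (-4.7)*(-3.4) = -7.36 - 15.98 = -23.34
Imag = 3.2*(-3.4) - (2.3)*(-4.7) = -10.88 + 10.81 = -0.07

-23.3400 - 0.0700i


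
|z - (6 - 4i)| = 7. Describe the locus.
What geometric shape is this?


|z - z0| = r is a circle with center z0 and radius r.
Center = (6, -4), radius = 7

Circle with center (6, -4) and radius 7


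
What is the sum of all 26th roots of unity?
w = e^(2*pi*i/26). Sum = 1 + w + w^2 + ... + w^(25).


The sum of all 26th roots of unity is 0.
Geometric series: (1 - w^26)/(1 - w) = (1-1)/(1-w) = 0 since w^26 = 1, w ≠ 1.
Alternatively: coefficient of z^25 in z^26 - 1 is 0.

0


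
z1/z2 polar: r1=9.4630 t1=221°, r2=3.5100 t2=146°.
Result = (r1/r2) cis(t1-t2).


r = 9.4630 / 3.5100 = 2.6960
theta = 221° - 146° = 75° = 75° (mod 360)

2.6960 cis(75°)


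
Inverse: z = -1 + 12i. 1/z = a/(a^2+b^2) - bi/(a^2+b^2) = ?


|z|^2 = 1+144 = 145
1/z = (-1 - 12i)/145

1/z = -0.0069 - 0.0828i


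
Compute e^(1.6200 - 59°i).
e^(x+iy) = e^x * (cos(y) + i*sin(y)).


e^1.6200 = 5.05309
cos(-59°) = 0.51504
sin(-59°) = -0.857167
Real = 5.05309*0.51504 = 2.6025
Imag = 5.05309*(-0.857167) = -4.3313

2.6025 - 4.3313i


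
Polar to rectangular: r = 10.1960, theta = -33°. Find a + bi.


a = 10.1960*cos(-33°) = 10.1960*0.83867 = 8.5511
b = 10.1960*sin(-33°) = 10.1960*(-0.54464) = -5.5531

8.5511 - 5.5531i


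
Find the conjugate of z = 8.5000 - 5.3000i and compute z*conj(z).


z_bar = 8.5000 + 5.3000i
z*z_bar = 8.5^2 + (-5.3)^2 = 72.25 + 28.09 = 100.34

z_bar = 8.5000 + 5.3000i, z*z_bar = 100.34


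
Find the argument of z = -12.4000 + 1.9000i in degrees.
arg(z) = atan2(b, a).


Re = -12.4, Im = 1.9
arg = atan2(1.9, -12.4) = 171.2886 degrees

arg(z) = 171.2886 degrees


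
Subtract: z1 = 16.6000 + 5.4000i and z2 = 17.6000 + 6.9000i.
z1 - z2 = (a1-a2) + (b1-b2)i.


Real: 16.6 - 17.6 = -1
Imag: 5.4 - 6.9 = -1.5

-1.0000 - 1.5000i


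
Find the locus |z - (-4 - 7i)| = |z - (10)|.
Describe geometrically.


Equal distances means the locus is the perpendicular bisector of z1 and z2.
Midpoint = ((-4+10)/2, (-7+0)/2) = (3.0000, -3.5000)

Perpendicular bisector through (3.0000, -3.5000)


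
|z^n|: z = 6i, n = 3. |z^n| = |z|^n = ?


|z| = sqrt(0+36) = sqrt(36) = 6
|z^3| = |z|^3 = 6^3 = 216

|z^3| = 216


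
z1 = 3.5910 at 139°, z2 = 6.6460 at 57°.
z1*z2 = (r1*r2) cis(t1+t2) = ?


r = 3.5910 * 6.6460 = 23.8658
theta = 139° + 57° = 196° = 196° (mod 360)

23.8658 cis(196°)


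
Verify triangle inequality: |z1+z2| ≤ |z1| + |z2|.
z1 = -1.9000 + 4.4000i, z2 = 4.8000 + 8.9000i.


|z1| = sqrt((-1.9)^2 + 4.4^2) = sqrt(22.97) = 4.7927
|z2| = sqrt(4.8^2 + 8.9^2) = sqrt(102.25) = 10.1119
z1+z2 = 2.9000 + 13.3000i
|z1+z2| = sqrt(185.3) = 13.6125
|z1|+|z2| = 4.7927 + 10.1119 = 14.9046

|z1+z2| = 13.6125 ≤ |z1|+|z2| = 14.9046 (verified)


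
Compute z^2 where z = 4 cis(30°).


r^2 = 4^2 = 16
n*theta = 2*30° = 60° = 60° (mod 360)
a = 16*cos(60°) = 8.0000
b = 16*sin(60°) = 13.8564

16 cis(60°) = 8.0000 + 13.8564i


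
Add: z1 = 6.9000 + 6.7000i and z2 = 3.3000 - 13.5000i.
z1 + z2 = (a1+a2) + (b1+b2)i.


Real: 6.9 + 3.3 = 10.2
Imag: 6.7 - 13.5 = -6.8

10.2000 - 6.8000i


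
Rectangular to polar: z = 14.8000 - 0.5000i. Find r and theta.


r = sqrt(219.04+0.25) = sqrt(219.29) = 14.8084
theta = atan2(-0.5, 14.8) = -1.9349 degrees

r = 14.8084, theta = -1.9349 degrees


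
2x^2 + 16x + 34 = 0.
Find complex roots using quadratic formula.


disc = 16^2 - 4*2*34 = 256 - 272 = -16
sqrt(|disc|) = sqrt(16) = 4.0000
Real part = -16/(2*2) = -4.0000
Imag part = 4.0000/(2*2) = 1.0000

-4.0000 ± 1.0000i


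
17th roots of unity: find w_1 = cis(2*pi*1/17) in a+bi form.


Angle = 360*1/17 = 21.1765°
a = cos(21.1765°) = 0.9325
b = sin(21.1765°) = 0.3612

0.9325 + 0.3612i


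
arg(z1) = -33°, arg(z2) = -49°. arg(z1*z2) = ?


arg(z1*z2) = -33° - 49° = -82°
Normalized to (-180°, 180°]: -82°

-82°


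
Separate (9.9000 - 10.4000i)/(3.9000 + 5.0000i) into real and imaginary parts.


Multiply by conjugate: (9.9000 - 10.4000i)(3.9000 - 5.0000i) / (3.9^2 + 5^2)
Numerator real = 9.9*3.9 - (10.4)*5 = -13.39
Numerator imag = -10.4*3.9 - 9.9*5 = -90.06
Denominator = 40.21
Re(z) = -13.39/40.21 = -0.3330
Im(z) = -90.06/40.21 = -2.2397

Re(z) = -0.3330, Im(z) = -2.2397


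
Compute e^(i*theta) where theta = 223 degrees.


cos(223°) = -0.7314
sin(223°) = -0.6820

e^(i*223°) = -0.7314 - 0.6820i


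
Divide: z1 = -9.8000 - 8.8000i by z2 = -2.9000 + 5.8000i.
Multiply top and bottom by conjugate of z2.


Conjugate of z2 = -2.9000 - 5.8000i
Numerator: (-9.8000 - 8.8000i)(-2.9000 - 5.8000i) = -22.6200 + 82.3600i
Denominator: (-2.9)^2 + 5.8^2 = 42.05
Result = (-22.6200 + 82.3600i)/42.05

-0.5379 + 1.9586i


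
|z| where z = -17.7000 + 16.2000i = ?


|z| = sqrt((-17.7)^2 + 16.2^2) = sqrt(313.29 + 262.44) = sqrt(575.73) = 23.9944

|z| = 23.9944


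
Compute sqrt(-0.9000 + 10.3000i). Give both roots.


|z| = sqrt(0.81+106.09) = 10.3392
sqrt((|z|+a)/2) = sqrt((10.3392+(-0.9))/2) = sqrt(4.7196) = 2.1725
sqrt((|z|-a)/2) = sqrt((10.3392-(-0.9))/2) = sqrt(5.6196) = 2.3706

±(2.1725 + 2.3706i) i.e. 2.1725 + 2.3706i and -2.1725 - 2.3706i


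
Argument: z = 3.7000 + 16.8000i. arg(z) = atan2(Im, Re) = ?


Re = 3.7, Im = 16.8
arg = atan2(16.8, 3.7) = 77.5796 degrees

arg(z) = 77.5796 degrees


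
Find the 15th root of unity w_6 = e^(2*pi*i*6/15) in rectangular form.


Angle = 360*6/15 = 144°
a = cos(144°) = -0.8090
b = sin(144°) = 0.5878

-0.8090 + 0.5878i


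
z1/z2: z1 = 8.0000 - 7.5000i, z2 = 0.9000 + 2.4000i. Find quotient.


Conjugate of z2 = 0.9000 - 2.4000i
Numerator: (8.0000 - 7.5000i)(0.9000 - 2.4000i) = -10.8000 - 25.9500i
Denominator: 0.9^2 + 2.4^2 = 6.57
Result = (-10.8000 - 25.9500i)/6.57

-1.6438 - 3.9498i


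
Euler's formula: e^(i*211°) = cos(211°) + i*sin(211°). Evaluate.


cos(211°) = -0.8572
sin(211°) = -0.5150

e^(i*211°) = -0.8572 - 0.5150i


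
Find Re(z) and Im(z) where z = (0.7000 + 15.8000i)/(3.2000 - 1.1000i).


Multiply by conjugate: (0.7000 + 15.8000i)(3.2000 + 1.1000i) / (3.2^2 + (-1.1)^2)
Numerator real = 0.7*3.2 + 15.8*(-1.1) = -15.14
Numerator imag = 15.8*3.2 - 0.7*(-1.1) = 51.33
Denominator = 11.45
Re(z) = -15.14/11.45 = -1.3223
Im(z) = 51.33/11.45 = 4.4830

Re(z) = -1.3223, Im(z) = 4.4830


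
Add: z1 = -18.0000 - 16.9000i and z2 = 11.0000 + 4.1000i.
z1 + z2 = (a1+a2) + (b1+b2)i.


Real: -18 + 11 = -7
Imag: -16.9 + 4.1 = -12.8

-7.0000 - 12.8000i


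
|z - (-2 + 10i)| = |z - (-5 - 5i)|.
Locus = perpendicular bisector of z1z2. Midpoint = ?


Equal distances means the locus is the perpendicular bisector of z1 and z2.
Midpoint = ((-2+(-5))/2, (10+(-5))/2) = (-3.5000, 2.5000)

Perpendicular bisector through (-3.5000, 2.5000)


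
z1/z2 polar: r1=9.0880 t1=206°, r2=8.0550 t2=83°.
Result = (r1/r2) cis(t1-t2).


r = 9.0880 / 8.0550 = 1.1282
theta = 206° - 83° = 123° = 123° (mod 360)

1.1282 cis(123°)


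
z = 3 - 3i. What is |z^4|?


|z| = sqrt(9+9) = sqrt(18) = 4.2426
|z^4| = |z|^4 = (sqrt(18))^4 = 18^2 = 324

|z^4| = 324


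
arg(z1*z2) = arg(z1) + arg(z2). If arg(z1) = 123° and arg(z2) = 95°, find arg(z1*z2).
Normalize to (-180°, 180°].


arg(z1*z2) = 123° + 95° = 218°
Normalized to (-180°, 180°]: -142°

-142°


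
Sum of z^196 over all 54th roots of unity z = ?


The roots are w_k = w^k with w = e^(2*pi*i/54), and (w^k)^196 = (w^196)^k.
So S = 1 + u + u^2 + ... + u^(53) with u = w^196.
196 = 3*54 + 34, so 196 is not a multiple of 54: u = (w^54)^3 * w^34 = w^34 ≠ 1 (w is a primitive 54th root), while u^54 = (w^54)^196 = 1.
Geometric series: S = (1 - u^54)/(1 - u) = (1 - 1)/(1 - u) = 0

S = 0


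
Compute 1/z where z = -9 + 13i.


|z|^2 = 81+169 = 250
1/z = (-9 - 13i)/250

1/z = -0.0360 - 0.0520i


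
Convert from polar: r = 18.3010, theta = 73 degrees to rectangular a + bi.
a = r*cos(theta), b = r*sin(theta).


a = 18.3010*cos(73°) = 18.3010*0.29237 = 5.3507
b = 18.3010*sin(73°) = 18.3010*0.956305 = 17.5013

5.3507 + 17.5013i


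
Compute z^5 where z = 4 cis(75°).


r^5 = 4^5 = 1024
n*theta = 5*75° = 375° = 15° (mod 360)
a = 1024*cos(15°) = 989.1080
b = 1024*sin(15°) = 265.0307

1024 cis(15°) = 989.1080 + 265.0307i


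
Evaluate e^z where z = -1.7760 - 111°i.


e^-1.7760 = 0.1693
cos(-111°) = -0.3584
sin(-111°) = -0.9336
Real = 0.1693*(-0.3584) = -0.0607
Imag = 0.1693*(-0.9336) = -0.1581

-0.0607 - 0.1581i


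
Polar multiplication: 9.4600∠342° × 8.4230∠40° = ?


r = 9.4600 * 8.4230 = 79.6816
theta = 342° + 40° = 382° = 22° (mod 360)

79.6816 cis(22°)


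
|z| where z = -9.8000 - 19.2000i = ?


|z| = sqrt((-9.8)^2 + (-19.2)^2) = sqrt(96.04 + 368.64) = sqrt(464.68) = 21.5564

|z| = 21.5564


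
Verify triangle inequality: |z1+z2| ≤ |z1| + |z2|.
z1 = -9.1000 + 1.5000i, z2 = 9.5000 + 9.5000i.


|z1| = sqrt((-9.1)^2 + 1.5^2) = sqrt(85.06) = 9.2228
|z2| = sqrt(9.5^2 + 9.5^2) = sqrt(180.5) = 13.4350
z1+z2 = 0.4000 + 11.0000i
|z1+z2| = sqrt(121.16) = 11.0073
|z1|+|z2| = 9.2228 + 13.4350 = 22.6578

|z1+z2| = 11.0073 ≤ |z1|+|z2| = 22.6578 (verified)


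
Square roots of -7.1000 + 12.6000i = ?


|z| = sqrt(50.41+158.76) = 14.4627
sqrt((|z|+a)/2) = sqrt((14.4627+(-7.1))/2) = sqrt(3.6814) = 1.9187
sqrt((|z|-a)/2) = sqrt((14.4627-(-7.1))/2) = sqrt(10.7814) = 3.2835

±(1.9187 + 3.2835i) i.e. 1.9187 + 3.2835i and -1.9187 - 3.2835i


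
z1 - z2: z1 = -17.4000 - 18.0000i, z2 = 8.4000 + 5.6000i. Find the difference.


Real: -17.4 - 8.4 = -25.8
Imag: -18 - 5.6 = -23.6

-25.8000 - 23.6000i


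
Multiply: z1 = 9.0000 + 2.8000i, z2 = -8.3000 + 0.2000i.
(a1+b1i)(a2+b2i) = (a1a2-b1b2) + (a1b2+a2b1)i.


Real = 9*(-8.3) - 2.8*0.2 = -74.7 - 0.56 = -75.26
Imag = 9*0.2 - (8.3)*2.8 = 1.8 - (23.24) = -21.44

-75.2600 - 21.4400i


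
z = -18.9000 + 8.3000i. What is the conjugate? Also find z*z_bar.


z_bar = -18.9000 - 8.3000i
z*z_bar = (-18.9)^2 + 8.3^2 = 357.21 + 68.89 = 426.1

z_bar = -18.9000 - 8.3000i, z*z_bar = 426.1


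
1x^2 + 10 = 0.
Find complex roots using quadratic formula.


disc = 0^2 - 4*1*10 = 0 - 40 = -40
sqrt(|disc|) = sqrt(40) = 6.3246
Real part = 0/(2*1) = 0
Imag part = 6.3246/(2*1) = 3.1623

0 ± 3.1623i


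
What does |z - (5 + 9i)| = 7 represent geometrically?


|z - z0| = r is a circle with center z0 and radius r.
Center = (5, 9), radius = 7

Circle with center (5, 9) and radius 7


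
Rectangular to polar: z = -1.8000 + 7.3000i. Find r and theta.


r = sqrt(3.24+53.29) = sqrt(56.53) = 7.5186
theta = atan2(7.3, -1.8) = 103.8514 degrees

r = 7.5186, theta = 103.8514 degrees


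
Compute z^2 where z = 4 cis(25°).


r^2 = 4^2 = 16
n*theta = 2*25° = 50° = 50° (mod 360)
a = 16*cos(50°) = 10.2846
b = 16*sin(50°) = 12.2567

16 cis(50°) = 10.2846 + 12.2567i


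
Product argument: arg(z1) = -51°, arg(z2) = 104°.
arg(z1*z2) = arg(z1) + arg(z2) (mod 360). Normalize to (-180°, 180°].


arg(z1*z2) = -51° + 104° = 53°
Normalized to (-180°, 180°]: 53°

53°


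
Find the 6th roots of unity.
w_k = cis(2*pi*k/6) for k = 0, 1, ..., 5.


The 6th roots of unity are cis(360k/6°) for k=0..5
Angle step = 360/6 = 60°
Primitive root: cis(60°)
Primitive root = 0.5000 + 0.8660i

6 roots at angles: 0°, 60°, 120°, 180°, 240°, 300°


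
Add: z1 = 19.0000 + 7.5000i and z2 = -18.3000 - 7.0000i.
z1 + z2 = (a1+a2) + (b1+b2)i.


Real: 19 - 18.3 = 0.7
Imag: 7.5 - 7 = 0.5

0.7000 + 0.5000i


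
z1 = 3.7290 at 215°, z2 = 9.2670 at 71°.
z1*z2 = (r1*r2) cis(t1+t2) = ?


r = 3.7290 * 9.2670 = 34.5566
theta = 215° + 71° = 286° = 286° (mod 360)

34.5566 cis(286°)


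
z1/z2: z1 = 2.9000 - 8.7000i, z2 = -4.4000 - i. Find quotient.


Conjugate of z2 = -4.4000 + i
Numerator: (2.9000 - 8.7000i)(-4.4000 + i) = -4.0600 + 41.1800i
Denominator: (-4.4)^2 + (-1)^2 = 20.36
Result = (-4.0600 + 41.1800i)/20.36

-0.1994 + 2.0226i


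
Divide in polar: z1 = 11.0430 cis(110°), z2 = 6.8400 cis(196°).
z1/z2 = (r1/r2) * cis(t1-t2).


r = 11.0430 / 6.8400 = 1.6145
theta = 110° - 196° = -86° = 274° (mod 360)

1.6145 cis(274°)


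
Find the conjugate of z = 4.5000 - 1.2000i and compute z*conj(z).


z_bar = 4.5000 + 1.2000i
z*z_bar = 4.5^2 + (-1.2)^2 = 20.25 + 1.44 = 21.69

z_bar = 4.5000 + 1.2000i, z*z_bar = 21.69


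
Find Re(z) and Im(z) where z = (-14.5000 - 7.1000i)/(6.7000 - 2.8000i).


Multiply by conjugate: (-14.5000 - 7.1000i)(6.7000 + 2.8000i) / (6.7^2 + (-2.8)^2)
Numerator real = -14.5*6.7 - (7.1)*(-2.8) = -77.27
Numerator imag = -7.1*6.7 - (-14.5)*(-2.8) = -88.17
Denominator = 52.73
Re(z) = -77.27/52.73 = -1.4654
Im(z) = -88.17/52.73 = -1.6721

Re(z) = -1.4654, Im(z) = -1.6721


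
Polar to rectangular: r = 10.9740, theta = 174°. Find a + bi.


a = 10.9740*cos(174°) = 10.9740*(-0.99452) = -10.9139
b = 10.9740*sin(174°) = 10.9740*0.10453 = 1.1471

-10.9139 + 1.1471i


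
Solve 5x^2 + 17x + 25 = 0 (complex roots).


disc = 17^2 - 4*5*25 = 289 - 500 = -211
sqrt(|disc|) = sqrt(211) = 14.5258
Real part = -17/(2*5) = -1.7000
Imag part = 14.5258/(2*5) = 1.4526

-1.7000 ± 1.4526i


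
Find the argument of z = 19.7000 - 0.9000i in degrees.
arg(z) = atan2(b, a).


Re = 19.7, Im = -0.9
arg = atan2(-0.9, 19.7) = -2.6158 degrees

arg(z) = -2.6158 degrees


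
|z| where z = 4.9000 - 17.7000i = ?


|z| = sqrt(4.9^2 + (-17.7)^2) = sqrt(24.01 + 313.29) = sqrt(337.3) = 18.3657

|z| = 18.3657


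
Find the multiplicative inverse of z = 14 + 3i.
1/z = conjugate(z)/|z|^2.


|z|^2 = 196+9 = 205
1/z = (14 - 3i)/205

1/z = 0.0683 - 0.0146i


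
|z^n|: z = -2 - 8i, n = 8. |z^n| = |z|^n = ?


|z| = sqrt(4+64) = sqrt(68) = 8.2462
|z^8| = |z|^8 = (sqrt(68))^8 = 68^4 = 21381376

|z^8| = 21381376


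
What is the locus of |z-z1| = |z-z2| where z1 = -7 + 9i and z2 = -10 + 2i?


Equal distances means the locus is the perpendicular bisector of z1 and z2.
Midpoint = ((-7+(-10))/2, (9+2)/2) = (-8.5000, 5.5000)

Perpendicular bisector through (-8.5000, 5.5000)


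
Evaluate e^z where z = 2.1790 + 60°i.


e^2.1790 = 8.83746
cos(60°) = 0.5
sin(60°) = 0.86603
Real = 8.83746*0.5 = 4.4187
Imag = 8.83746*0.86603 = 7.6535

4.4187 + 7.6535i


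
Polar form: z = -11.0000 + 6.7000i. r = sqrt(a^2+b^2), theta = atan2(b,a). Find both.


r = sqrt(121+44.89) = sqrt(165.89) = 12.8798
theta = atan2(6.7, -11) = 148.6548 degrees

r = 12.8798, theta = 148.6548 degrees


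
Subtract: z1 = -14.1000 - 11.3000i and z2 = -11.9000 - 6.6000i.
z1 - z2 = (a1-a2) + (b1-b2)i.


Real: -14.1 + 11.9 = -2.2
Imag: -11.3 + 6.6 = -4.7

-2.2000 - 4.7000i


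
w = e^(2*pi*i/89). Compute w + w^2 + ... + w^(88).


With w = e^(2*pi*i/89), all 89 of the 89th roots of unity w^0 = 1, w, ..., w^(88) sum to 0: 1 + w + ... + w^(88) = (1 - w^89)/(1 - w) = 0 since w^89 = 1, w ≠ 1.
Removing the root 1: w + w^2 + ... + w^(88) = 0 - 1 = -1

Sum = -1


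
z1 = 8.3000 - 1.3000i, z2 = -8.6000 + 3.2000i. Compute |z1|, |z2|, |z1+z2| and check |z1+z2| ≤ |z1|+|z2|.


|z1| = sqrt(8.3^2 + (-1.3)^2) = sqrt(70.58) = 8.4012
|z2| = sqrt((-8.6)^2 + 3.2^2) = sqrt(84.2) = 9.1761
z1+z2 = -0.3000 + 1.9000i
|z1+z2| = sqrt(3.7) = 1.9235
|z1|+|z2| = 8.4012 + 9.1761 = 17.5773

|z1+z2| = 1.9235 ≤ |z1|+|z2| = 17.5773 (verified)


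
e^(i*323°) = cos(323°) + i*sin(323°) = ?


cos(323°) = 0.7986
sin(323°) = -0.6018

e^(i*323°) = 0.7986 - 0.6018i


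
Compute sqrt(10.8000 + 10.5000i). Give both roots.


|z| = sqrt(116.64+110.25) = 15.0629
sqrt((|z|+a)/2) = sqrt((15.0629+10.8)/2) = sqrt(12.9314) = 3.5960
sqrt((|z|-a)/2) = sqrt((15.0629-10.8)/2) = sqrt(2.1314) = 1.4599

±(3.5960 + 1.4599i) i.e. 3.5960 + 1.4599i and -3.5960 - 1.4599i


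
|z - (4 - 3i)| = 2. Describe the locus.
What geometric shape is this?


|z - z0| = r is a circle with center z0 and radius r.
Center = (4, -3), radius = 2

Circle with center (4, -3) and radius 2


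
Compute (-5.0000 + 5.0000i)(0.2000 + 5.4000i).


Real = -5*0.2 - 5*5.4 = -1 - 27 = -28
Imag = -5*5.4 + 0.2*5 = -27 + 1 = -26

-28.0000 - 26.0000i


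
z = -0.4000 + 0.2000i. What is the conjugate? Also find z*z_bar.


z_bar = -0.4000 - 0.2000i
z*z_bar = (-0.4)^2 + 0.2^2 = 0.16 + 0.04 = 0.2

z_bar = -0.4000 - 0.2000i, z*z_bar = 0.2


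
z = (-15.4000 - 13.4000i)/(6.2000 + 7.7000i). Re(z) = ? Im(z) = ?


Multiply by conjugate: (-15.4000 - 13.4000i)(6.2000 - 7.7000i) / (6.2^2 + 7.7^2)
Numerator real = -15.4*6.2 - (13.4)*7.7 = -198.66
Numerator imag = -13.4*6.2 - (-15.4)*7.7 = 35.5
Denominator = 97.73
Re(z) = -198.66/97.73 = -2.0327
Im(z) = 35.5/97.73 = 0.3632

Re(z) = -2.0327, Im(z) = 0.3632


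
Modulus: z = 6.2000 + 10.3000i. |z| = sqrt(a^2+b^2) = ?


|z| = sqrt(6.2^2 + 10.3^2) = sqrt(38.44 + 106.09) = sqrt(144.53) = 12.0221

|z| = 12.0221


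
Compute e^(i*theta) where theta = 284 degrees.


cos(284°) = 0.2419
sin(284°) = -0.9703

e^(i*284°) = 0.2419 - 0.9703i


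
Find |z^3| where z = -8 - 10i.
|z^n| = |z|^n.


|z| = sqrt(64+100) = sqrt(164) = 12.8062
|z^3| = |z|^3 = (sqrt(164))^3 = 164*sqrt(164)

|z^3| = 164*sqrt(164) ≈ 2100.2247


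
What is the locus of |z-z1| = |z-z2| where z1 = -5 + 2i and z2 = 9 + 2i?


Equal distances means the locus is the perpendicular bisector of z1 and z2.
Midpoint = ((-5+9)/2, (2+2)/2) = (2.0000, 2.0000)

Perpendicular bisector through (2.0000, 2.0000)


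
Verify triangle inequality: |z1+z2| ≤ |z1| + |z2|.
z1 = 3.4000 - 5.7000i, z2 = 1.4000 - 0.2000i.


|z1| = sqrt(3.4^2 + (-5.7)^2) = sqrt(44.05) = 6.6370
|z2| = sqrt(1.4^2 + (-0.2)^2) = sqrt(2) = 1.4142
z1+z2 = 4.8000 - 5.9000i
|z1+z2| = sqrt(57.85) = 7.6059
|z1|+|z2| = 6.6370 + 1.4142 = 8.0512

|z1+z2| = 7.6059 ≤ |z1|+|z2| = 8.0512 (verified)


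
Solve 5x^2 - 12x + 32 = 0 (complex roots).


disc = (-12)^2 - 4*5*32 = 144 - 640 = -496
sqrt(|disc|) = sqrt(496) = 22.2711
Real part = 12/(2*5) = 1.2000
Imag part = 22.2711/(2*5) = 2.2271

1.2000 ± 2.2271i


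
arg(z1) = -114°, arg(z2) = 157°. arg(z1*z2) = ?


arg(z1*z2) = -114° + 157° = 43°
Normalized to (-180°, 180°]: 43°

43°


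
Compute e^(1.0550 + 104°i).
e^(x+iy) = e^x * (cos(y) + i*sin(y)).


e^1.0550 = 2.8720
cos(104°) = -0.24192
sin(104°) = 0.9703
Real = 2.8720*(-0.24192) = -0.6948
Imag = 2.8720*0.9703 = 2.7867

-0.6948 + 2.7867i


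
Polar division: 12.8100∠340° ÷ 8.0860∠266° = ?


r = 12.8100 / 8.0860 = 1.5842
theta = 340° - 266° = 74° = 74° (mod 360)

1.5842 cis(74°)


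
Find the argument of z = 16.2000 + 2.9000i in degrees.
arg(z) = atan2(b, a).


Re = 16.2, Im = 2.9
arg = atan2(2.9, 16.2) = 10.1492 degrees

arg(z) = 10.1492 degrees


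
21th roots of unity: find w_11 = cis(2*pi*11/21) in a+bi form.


Angle = 360*11/21 = 188.5714°
a = cos(188.5714°) = -0.9888
b = sin(188.5714°) = -0.1490

-0.9888 - 0.1490i


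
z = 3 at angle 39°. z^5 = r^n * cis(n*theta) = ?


r^5 = 3^5 = 243
n*theta = 5*39° = 195° = 195° (mod 360)
a = 243*cos(195°) = -234.7200
b = 243*sin(195°) = -62.8930

243 cis(195°) = -234.7200 - 62.8930i


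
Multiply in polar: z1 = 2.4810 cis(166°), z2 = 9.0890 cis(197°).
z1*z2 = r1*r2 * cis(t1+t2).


r = 2.4810 * 9.0890 = 22.5498
theta = 166° + 197° = 363° = 3° (mod 360)

22.5498 cis(3°)


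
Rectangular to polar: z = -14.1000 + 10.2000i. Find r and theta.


r = sqrt(198.81+104.04) = sqrt(302.85) = 17.4026
theta = atan2(10.2, -14.1) = 144.1179 degrees

r = 17.4026, theta = 144.1179 degrees


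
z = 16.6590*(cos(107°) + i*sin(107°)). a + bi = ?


a = 16.6590*cos(107°) = 16.6590*(-0.29237) = -4.8706
b = 16.6590*sin(107°) = 16.6590*0.956305 = 15.9311

-4.8706 + 15.9311i


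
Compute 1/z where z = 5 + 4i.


|z|^2 = 25+16 = 41
1/z = (5 - 4i)/41

1/z = 0.1220 - 0.0976i


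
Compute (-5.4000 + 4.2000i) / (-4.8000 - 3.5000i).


Conjugate of z2 = -4.8000 + 3.5000i
Numerator: (-5.4000 + 4.2000i)(-4.8000 + 3.5000i) = 11.2200 - 39.0600i
Denominator: (-4.8)^2 + (-3.5)^2 = 35.29
Result = (11.2200 - 39.0600i)/35.29

0.3179 - 1.1068i


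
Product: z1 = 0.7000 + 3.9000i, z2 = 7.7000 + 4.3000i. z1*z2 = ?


Real = 0.7*7.7 - 3.9*4.3 = 5.39 - 16.77 = -11.38
Imag = 0.7*4.3 + 7.7*3.9 = 3.01 + 30.03 = 33.04

-11.3800 + 33.0400i


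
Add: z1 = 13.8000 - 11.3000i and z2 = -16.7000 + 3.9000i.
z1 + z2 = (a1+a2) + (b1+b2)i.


Real: 13.8 - 16.7 = -2.9
Imag: -11.3 + 3.9 = -7.4

-2.9000 - 7.4000i


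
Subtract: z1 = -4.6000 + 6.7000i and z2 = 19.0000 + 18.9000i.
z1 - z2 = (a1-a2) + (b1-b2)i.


Real: -4.6 - 19 = -23.6
Imag: 6.7 - 18.9 = -12.2

-23.6000 - 12.2000i


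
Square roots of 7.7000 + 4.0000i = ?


|z| = sqrt(59.29+16) = 8.6770
sqrt((|z|+a)/2) = sqrt((8.6770+7.7)/2) = sqrt(8.1885) = 2.8616
sqrt((|z|-a)/2) = sqrt((8.6770-7.7)/2) = sqrt(0.4885) = 0.6989

±(2.8616 + 0.6989i) i.e. 2.8616 + 0.6989i and -2.8616 - 0.6989i


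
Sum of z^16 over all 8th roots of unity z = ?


The roots are w_k = w^k with w = e^(2*pi*i/8), and (w^k)^16 = (w^16)^k.
So S = 1 + u + u^2 + ... + u^(7) with u = w^16.
16 = 2*8 + 0, so 16 is a multiple of 8 and u = (w^8)^2 = 1.
Every one of the 8 terms equals 1: S = 8

S = 8


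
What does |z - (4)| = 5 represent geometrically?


|z - z0| = r is a circle with center z0 and radius r.
Center = (4, 0), radius = 5

Circle with center (4, 0) and radius 5


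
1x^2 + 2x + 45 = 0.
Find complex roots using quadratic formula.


disc = 2^2 - 4*1*45 = 4 - 180 = -176
sqrt(|disc|) = sqrt(176) = 13.2665
Real part = -2/(2*1) = -1.0000
Imag part = 13.2665/(2*1) = 6.6332

-1.0000 ± 6.6332i


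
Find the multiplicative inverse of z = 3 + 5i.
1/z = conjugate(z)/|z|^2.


|z|^2 = 9+25 = 34
1/z = (3 - 5i)/34

1/z = 0.0882 - 0.1471i


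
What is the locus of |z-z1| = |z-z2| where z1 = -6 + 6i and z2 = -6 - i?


Equal distances means the locus is the perpendicular bisector of z1 and z2.
Midpoint = ((-6+(-6))/2, (6+(-1))/2) = (-6.0000, 2.5000)

Perpendicular bisector through (-6.0000, 2.5000)


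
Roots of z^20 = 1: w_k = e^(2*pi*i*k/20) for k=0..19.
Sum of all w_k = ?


The sum of all 20th roots of unity is 0.
Geometric series: (1 - w^20)/(1 - w) = (1-1)/(1-w) = 0 since w^20 = 1, w ≠ 1.
Alternatively: coefficient of z^19 in z^20 - 1 is 0.

0


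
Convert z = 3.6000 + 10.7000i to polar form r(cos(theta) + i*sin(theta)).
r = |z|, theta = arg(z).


r = sqrt(12.96+114.49) = sqrt(127.45) = 11.2894
theta = atan2(10.7, 3.6) = 71.4046 degrees

r = 11.2894, theta = 71.4046 degrees


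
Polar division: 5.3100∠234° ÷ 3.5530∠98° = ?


r = 5.3100 / 3.5530 = 1.4945
theta = 234° - 98° = 136° = 136° (mod 360)

1.4945 cis(136°)


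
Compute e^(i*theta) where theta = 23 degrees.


cos(23°) = 0.9205
sin(23°) = 0.3907

e^(i*23°) = 0.9205 + 0.3907i


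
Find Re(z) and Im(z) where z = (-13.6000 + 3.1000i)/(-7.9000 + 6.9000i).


Multiply by conjugate: (-13.6000 + 3.1000i)(-7.9000 - 6.9000i) / ((-7.9)^2 + 6.9^2)
Numerator real = -13.6*(-7.9) + 3.1*6.9 = 128.83
Numerator imag = 3.1*(-7.9) - (-13.6)*6.9 = 69.35
Denominator = 110.02
Re(z) = 128.83/110.02 = 1.1710
Im(z) = 69.35/110.02 = 0.6303

Re(z) = 1.1710, Im(z) = 0.6303


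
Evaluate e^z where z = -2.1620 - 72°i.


e^-2.1620 = 0.1151
cos(-72°) = 0.309
sin(-72°) = -0.9511
Real = 0.1151*0.309 = 0.0356
Imag = 0.1151*(-0.9511) = -0.1095

0.0356 - 0.1095i


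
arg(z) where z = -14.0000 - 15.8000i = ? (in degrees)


Re = -14, Im = -15.8
arg = atan2(-15.8, -14) = -131.5434 degrees

arg(z) = -131.5434 degrees


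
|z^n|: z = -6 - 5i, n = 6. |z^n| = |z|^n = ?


|z| = sqrt(36+25) = sqrt(61) = 7.8102
|z^6| = |z|^6 = (sqrt(61))^6 = 61^3 = 226981

|z^6| = 226981


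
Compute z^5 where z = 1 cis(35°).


r^5 = 1^5 = 1
n*theta = 5*35° = 175° = 175° (mod 360)
a = 1*cos(175°) = -0.9962
b = 1*sin(175°) = 0.0872

1 cis(175°) = -0.9962 + 0.0872i


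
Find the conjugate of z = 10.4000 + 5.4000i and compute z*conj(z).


z_bar = 10.4000 - 5.4000i
z*z_bar = 10.4^2 + 5.4^2 = 108.16 + 29.16 = 137.32

z_bar = 10.4000 - 5.4000i, z*z_bar = 137.32


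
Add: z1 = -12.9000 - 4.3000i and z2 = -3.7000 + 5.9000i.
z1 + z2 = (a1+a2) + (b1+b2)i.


Real: -12.9 - 3.7 = -16.6
Imag: -4.3 + 5.9 = 1.6

-16.6000 + 1.6000i


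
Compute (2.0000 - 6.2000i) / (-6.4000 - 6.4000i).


Conjugate of z2 = -6.4000 + 6.4000i
Numerator: (2.0000 - 6.2000i)(-6.4000 + 6.4000i) = 26.8800 + 52.4800i
Denominator: (-6.4)^2 + (-6.4)^2 = 81.92
Result = (26.8800 + 52.4800i)/81.92

0.3281 + 0.6406i


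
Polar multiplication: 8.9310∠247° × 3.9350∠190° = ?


r = 8.9310 * 3.9350 = 35.1435
theta = 247° + 190° = 437° = 77° (mod 360)

35.1435 cis(77°)


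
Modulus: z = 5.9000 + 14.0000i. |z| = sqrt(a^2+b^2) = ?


|z| = sqrt(5.9^2 + 14^2) = sqrt(34.81 + 196) = sqrt(230.81) = 15.1924

|z| = 15.1924


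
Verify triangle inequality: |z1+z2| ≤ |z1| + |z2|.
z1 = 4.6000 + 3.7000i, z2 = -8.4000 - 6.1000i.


|z1| = sqrt(4.6^2 + 3.7^2) = sqrt(34.85) = 5.9034
|z2| = sqrt((-8.4)^2 + (-6.1)^2) = sqrt(107.77) = 10.3812
z1+z2 = -3.8000 - 2.4000i
|z1+z2| = sqrt(20.2) = 4.4944
|z1|+|z2| = 5.9034 + 10.3812 = 16.2846

|z1+z2| = 4.4944 ≤ |z1|+|z2| = 16.2846 (verified)


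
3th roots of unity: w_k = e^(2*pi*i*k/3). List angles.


The 3th roots of unity are cis(360k/3°) for k=0..2
Angle step = 360/3 = 120°
Primitive root: cis(120°)
Primitive root = -0.5000 + 0.8660i

3 roots at angles: 0°, 120°, 240°


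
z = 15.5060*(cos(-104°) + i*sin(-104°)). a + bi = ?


a = 15.5060*cos(-104°) = 15.5060*(-0.24192) = -3.7512
b = 15.5060*sin(-104°) = 15.5060*(-0.970296) = -15.0454

-3.7512 - 15.0454i


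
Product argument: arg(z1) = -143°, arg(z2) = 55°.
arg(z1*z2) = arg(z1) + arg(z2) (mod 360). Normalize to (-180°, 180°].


arg(z1*z2) = -143° + 55° = -88°
Normalized to (-180°, 180°]: -88°

-88°


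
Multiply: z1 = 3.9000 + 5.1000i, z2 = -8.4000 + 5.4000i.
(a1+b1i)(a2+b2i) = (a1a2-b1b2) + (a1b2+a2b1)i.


Real = 3.9*(-8.4) - 5.1*5.4 = -32.76 - 27.54 = -60.3
Imag = 3.9*5.4 - (8.4)*5.1 = 21.06 - (42.84) = -21.78

-60.3000 - 21.7800i


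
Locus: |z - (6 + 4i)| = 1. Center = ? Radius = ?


|z - z0| = r is a circle with center z0 and radius r.
Center = (6, 4), radius = 1

Circle with center (6, 4) and radius 1


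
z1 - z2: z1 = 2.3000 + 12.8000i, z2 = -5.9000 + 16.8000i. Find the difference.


Real: 2.3 + 5.9 = 8.2
Imag: 12.8 - 16.8 = -4

8.2000 - 4.0000i


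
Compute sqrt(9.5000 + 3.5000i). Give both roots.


|z| = sqrt(90.25+12.25) = 10.1242
sqrt((|z|+a)/2) = sqrt((10.1242+9.5)/2) = sqrt(9.8121) = 3.1324
sqrt((|z|-a)/2) = sqrt((10.1242-9.5)/2) = sqrt(0.3121) = 0.5587

±(3.1324 + 0.5587i) i.e. 3.1324 + 0.5587i and -3.1324 - 0.5587i


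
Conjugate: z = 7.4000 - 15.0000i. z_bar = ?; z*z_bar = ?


z_bar = 7.4000 + 15.0000i
z*z_bar = 7.4^2 + (-15)^2 = 54.76 + 225 = 279.76

z_bar = 7.4000 + 15.0000i, z*z_bar = 279.76


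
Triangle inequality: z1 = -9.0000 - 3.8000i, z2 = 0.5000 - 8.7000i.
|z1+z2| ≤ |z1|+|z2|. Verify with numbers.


|z1| = sqrt((-9)^2 + (-3.8)^2) = sqrt(95.44) = 9.7693
|z2| = sqrt(0.5^2 + (-8.7)^2) = sqrt(75.94) = 8.7144
z1+z2 = -8.5000 - 12.5000i
|z1+z2| = sqrt(228.5) = 15.1162
|z1|+|z2| = 9.7693 + 8.7144 = 18.4837

|z1+z2| = 15.1162 ≤ |z1|+|z2| = 18.4837 (verified)


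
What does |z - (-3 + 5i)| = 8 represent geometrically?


|z - z0| = r is a circle with center z0 and radius r.
Center = (-3, 5), radius = 8

Circle with center (-3, 5) and radius 8


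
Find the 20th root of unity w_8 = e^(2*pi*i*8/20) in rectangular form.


Angle = 360*8/20 = 144°
a = cos(144°) = -0.8090
b = sin(144°) = 0.5878

-0.8090 + 0.5878i


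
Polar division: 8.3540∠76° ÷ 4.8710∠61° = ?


r = 8.3540 / 4.8710 = 1.7150
theta = 76° - 61° = 15° = 15° (mod 360)

1.7150 cis(15°)


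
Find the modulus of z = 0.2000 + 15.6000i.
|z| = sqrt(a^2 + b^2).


|z| = sqrt(0.2^2 + 15.6^2) = sqrt(0.04 + 243.36) = sqrt(243.4) = 15.6013

|z| = 15.6013


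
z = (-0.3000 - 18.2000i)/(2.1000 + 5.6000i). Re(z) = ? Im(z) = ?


Multiply by conjugate: (-0.3000 - 18.2000i)(2.1000 - 5.6000i) / (2.1^2 + 5.6^2)
Numerator real = -0.3*2.1 - (18.2)*5.6 = -102.55
Numerator imag = -18.2*2.1 - (-0.3)*5.6 = -36.54
Denominator = 35.77
Re(z) = -102.55/35.77 = -2.8669
Im(z) = -36.54/35.77 = -1.0215

Re(z) = -2.8669, Im(z) = -1.0215


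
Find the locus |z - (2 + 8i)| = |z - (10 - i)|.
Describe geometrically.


Equal distances means the locus is the perpendicular bisector of z1 and z2.
Midpoint = ((2+10)/2, (8+(-1))/2) = (6.0000, 3.5000)

Perpendicular bisector through (6.0000, 3.5000)


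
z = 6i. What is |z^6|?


|z| = sqrt(0+36) = sqrt(36) = 6
|z^6| = |z|^6 = 6^6 = 46656

|z^6| = 46656


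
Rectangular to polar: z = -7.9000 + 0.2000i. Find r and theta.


r = sqrt(62.41+0.04) = sqrt(62.45) = 7.9025
theta = atan2(0.2, -7.9) = 178.5498 degrees

r = 7.9025, theta = 178.5498 degrees


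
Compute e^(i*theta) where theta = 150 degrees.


cos(150°) = -0.8660
sin(150°) = 0.5000

e^(i*150°) = -0.8660 + 0.5000i


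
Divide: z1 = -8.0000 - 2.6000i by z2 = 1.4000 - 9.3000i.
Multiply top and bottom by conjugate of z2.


Conjugate of z2 = 1.4000 + 9.3000i
Numerator: (-8.0000 - 2.6000i)(1.4000 + 9.3000i) = 12.9800 - 78.0400i
Denominator: 1.4^2 + (-9.3)^2 = 88.45
Result = (12.9800 - 78.0400i)/88.45

0.1467 - 0.8823i


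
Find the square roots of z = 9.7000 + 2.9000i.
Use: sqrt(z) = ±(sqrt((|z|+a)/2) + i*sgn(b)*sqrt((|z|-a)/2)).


|z| = sqrt(94.09+8.41) = 10.1242
sqrt((|z|+a)/2) = sqrt((10.1242+9.7)/2) = sqrt(9.9121) = 3.1484
sqrt((|z|-a)/2) = sqrt((10.1242-9.7)/2) = sqrt(0.2121) = 0.4606

±(3.1484 + 0.4606i) i.e. 3.1484 + 0.4606i and -3.1484 - 0.4606i


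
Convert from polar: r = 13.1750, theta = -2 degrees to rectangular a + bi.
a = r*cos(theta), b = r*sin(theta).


a = 13.1750*cos(-2°) = 13.1750*0.99939 = 13.1670
b = 13.1750*sin(-2°) = 13.1750*(-0.0349) = -0.4598

13.1670 - 0.4598i
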